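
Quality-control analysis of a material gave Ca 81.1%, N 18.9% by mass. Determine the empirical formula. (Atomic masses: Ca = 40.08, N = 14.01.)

Ca3N2

Assume 100 g: 81.1 g Ca, 18.9 g N.
Ca: 81.1 g ÷ 40.08 g/mol = 2.023 mol
N: 18.9 g ÷ 14.01 g/mol = 1.349 mol
Smallest is N at 1.349 mol; normalising gives Ca 1.500, N 1.000
Scaling by 2: Ca 3.00, N 2.00 → Ca3N2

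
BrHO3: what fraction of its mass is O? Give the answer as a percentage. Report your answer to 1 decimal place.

Molar mass = 1(79.90) + 1(1.008) + 3(16.00) = 128.908 g/mol
Mass of O per mole = 3 × 16.00 = 48.000 g
% O = 48.000 / 128.908 × 100 = 37.2%

37.2%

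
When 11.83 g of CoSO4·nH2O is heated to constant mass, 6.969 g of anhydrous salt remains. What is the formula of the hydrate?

Mass of water lost = 11.83 − 6.969 = 4.861 g → 4.861 / 18.02 = 0.2698 mol H2O
Molar mass of CoSO4 = 155.00 g/mol → mol CoSO4 = 6.969 / 155.00 = 0.04496
n = 0.2698 / 0.04496 = 6.00 ≈ 6 → CoSO4·6H2O

CoSO4·6H2O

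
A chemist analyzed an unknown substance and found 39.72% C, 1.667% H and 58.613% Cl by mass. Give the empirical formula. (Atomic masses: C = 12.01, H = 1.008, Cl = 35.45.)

Assume 100 g: 39.72 g C, 1.667 g H, 58.613 g Cl.
n(C) = 39.72/12.01 = 3.307, n(H) = 1.667/1.008 = 1.654, n(Cl) = 58.613/35.45 = 1.653
Divide by the smallest (1.653 mol Cl): C 2.000, H 1.000, Cl 1.000
→ C2HCl

C2HCl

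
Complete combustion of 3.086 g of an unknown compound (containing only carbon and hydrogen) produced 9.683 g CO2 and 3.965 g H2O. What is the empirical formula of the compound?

mol C = 9.683 / 44.01 = 0.2200; mass C = 0.2200 × 12.01 = 2.642 g
mol H = 2 × (3.965 / 18.02) = 0.4401; mass H = 0.4401 × 1.008 = 0.4436 g
Divide by the smallest (0.22 mol C): C 1.000, H 2.000
≈ 1:2 → CH2

CH2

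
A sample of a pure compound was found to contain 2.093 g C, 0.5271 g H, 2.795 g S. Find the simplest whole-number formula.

C2H6S

n(C) = 2.093/12.01 = 0.1743, n(H) = 0.5271/1.008 = 0.5229, n(S) = 2.795/32.07 = 0.08715
Ratios (÷ 0.08715): C 2.000, H 6.000, S 1.000
≈ 2:6:1 → C2H6S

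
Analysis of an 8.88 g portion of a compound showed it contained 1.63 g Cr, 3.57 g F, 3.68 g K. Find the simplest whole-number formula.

CrF6K3

Moles — Cr: 1.63 / 52.00 = 0.03135 mol; F: 3.57 / 19.00 = 0.1879 mol; K: 3.68 / 39.10 = 0.09412 mol
Smallest is Cr at 0.03135 mol; normalising gives Cr 1.000, F 5.994, K 3.003
≈ 1:6:3 → CrF6K3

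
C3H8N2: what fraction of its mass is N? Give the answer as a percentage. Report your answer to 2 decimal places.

38.86%

Molar mass = 3(12.01) + 8(1.008) + 2(14.01) = 72.114 g/mol
Mass of N per mole = 2 × 14.01 = 28.020 g
% N = 28.020 / 72.114 × 100 = 38.86%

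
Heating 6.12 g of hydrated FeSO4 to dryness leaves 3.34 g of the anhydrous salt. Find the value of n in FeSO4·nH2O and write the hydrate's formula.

Mass of water lost = 6.12 − 3.34 = 2.78 g → 2.78 / 18.02 = 0.1543 mol H2O
Molar mass of FeSO4 = 151.92 g/mol → mol FeSO4 = 3.34 / 151.92 = 0.02199
n = 0.1543 / 0.02199 = 7.02 ≈ 7 → FeSO4·7H2O

FeSO4·7H2O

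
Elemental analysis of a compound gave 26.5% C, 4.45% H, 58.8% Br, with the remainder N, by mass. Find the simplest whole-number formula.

C3H6BrN

Assume 100 g: 26.5 g C, 4.45 g H, 58.8 g Br, 10.25 g N.
n(C) = 26.5/12.01 = 2.206, n(H) = 4.45/1.008 = 4.415, n(Br) = 58.8/79.90 = 0.7359, n(N) = 10.25/14.01 = 0.7316
Ratios (÷ 0.7316): C 3.016, H 6.034, Br 1.006, N 1.000
≈ 3:6:1:1 → C3H6BrN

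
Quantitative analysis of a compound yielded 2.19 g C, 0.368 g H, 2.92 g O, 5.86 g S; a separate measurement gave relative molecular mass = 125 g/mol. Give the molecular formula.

n(C) = 2.19/12.01 = 0.1823, n(H) = 0.368/1.008 = 0.3651, n(O) = 2.92/16.00 = 0.1825, n(S) = 5.86/32.07 = 0.1827
Smallest is C at 0.1823 mol; normalising gives C 1.000, H 2.002, O 1.001, S 1.002
→ CH2OS
Empirical-formula mass = 62.10 g/mol
n = 125 / 62.10 = 2.01 ≈ 2
Molecular formula = (CH2OS)×2 = C2H4O2S2

C2H4O2S2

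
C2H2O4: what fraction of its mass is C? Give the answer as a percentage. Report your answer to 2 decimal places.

26.68%

Molar mass = 2(12.01) + 2(1.008) + 4(16.00) = 90.036 g/mol
Mass of C per mole = 2 × 12.01 = 24.020 g
% C = 24.020 / 90.036 × 100 = 26.68%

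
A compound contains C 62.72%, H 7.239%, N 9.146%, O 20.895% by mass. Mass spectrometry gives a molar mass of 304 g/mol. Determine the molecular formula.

Assume 100 g: 62.72 g C, 7.239 g H, 9.146 g N, 20.895 g O.
C: 62.72 g ÷ 12.01 g/mol = 5.222 mol
H: 7.239 g ÷ 1.008 g/mol = 7.182 mol
N: 9.146 g ÷ 14.01 g/mol = 0.6528 mol
O: 20.895 g ÷ 16.00 g/mol = 1.306 mol
Ratios (÷ 0.6528): C 8.000, H 11.001, N 1.000, O 2.000
→ C8H11NO2
Empirical-formula mass = 153.18 g/mol
n = 304 / 153.18 = 1.98 ≈ 2
Molecular formula = (C8H11NO2)×2 = C16H22N2O4

C16H22N2O4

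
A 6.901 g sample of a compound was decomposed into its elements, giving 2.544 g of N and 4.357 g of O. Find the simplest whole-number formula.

N2O3

Moles — N: 2.544 / 14.01 = 0.1816 mol; O: 4.357 / 16.00 = 0.2723 mol
Smallest is N at 0.1816 mol; normalising gives N 1.000, O 1.500
Multiply by 2: N 2.00, O 3.00 → N2O3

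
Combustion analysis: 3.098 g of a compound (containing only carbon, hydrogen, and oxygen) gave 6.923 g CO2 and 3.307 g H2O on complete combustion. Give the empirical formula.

C3H7O

mol C = 6.923 / 44.01 = 0.1573; mass C = 0.1573 × 12.01 = 1.889 g
mol H = 2 × (3.307 / 18.02) = 0.3670; mass H = 0.3670 × 1.008 = 0.3700 g
mass O = 3.098 − (2.259) = 0.8388 g → mol O = 0.05242
Divide by the smallest (0.05242 mol O): C 3.001, H 7.001, O 1.000
Ratio ≈ 3:7:1, so the empirical formula is C3H7O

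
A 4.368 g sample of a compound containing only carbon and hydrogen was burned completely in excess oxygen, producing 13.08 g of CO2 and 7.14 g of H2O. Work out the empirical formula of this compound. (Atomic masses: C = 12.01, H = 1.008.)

mol C = 13.08 / 44.01 = 0.2972; mass C = 0.2972 × 12.01 = 3.569 g
mol H = 2 × (7.14 / 18.02) = 0.7925; mass H = 0.7925 × 1.008 = 0.7988 g
Smallest is C at 0.2972 mol; normalising gives C 1.000, H 2.666
Multiply by 3: C 3.00, H 8.00 → C3H8

C3H8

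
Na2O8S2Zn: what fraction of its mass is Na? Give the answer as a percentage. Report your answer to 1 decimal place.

Molar mass = 2(22.99) + 8(16.00) + 2(32.07) + 1(65.38) = 303.500 g/mol
Mass of Na per mole = 2 × 22.99 = 45.980 g
% Na = 45.980 / 303.500 × 100 = 15.1%

15.1%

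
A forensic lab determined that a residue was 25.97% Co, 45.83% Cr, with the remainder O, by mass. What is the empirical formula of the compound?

CoCr2O4

Assume 100 g: 25.97 g Co, 45.83 g Cr, 28.2 g O.
Co: 25.97 g ÷ 58.93 g/mol = 0.4407 mol
Cr: 45.83 g ÷ 52.00 g/mol = 0.8813 mol
O: 28.2 g ÷ 16.00 g/mol = 1.762 mol
Ratios (÷ 0.4407): Co 1.000, Cr 2.000, O 3.999
Ratio ≈ 1:2:4, so the empirical formula is CoCr2O4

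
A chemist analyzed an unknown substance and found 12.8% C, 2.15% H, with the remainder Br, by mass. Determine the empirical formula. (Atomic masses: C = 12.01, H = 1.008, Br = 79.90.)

Assume 100 g: 12.8 g C, 2.15 g H, 85.05 g Br.
n(C) = 12.8/12.01 = 1.066, n(H) = 2.15/1.008 = 2.133, n(Br) = 85.05/79.90 = 1.064
Ratios (÷ 1.064): C 1.001, H 2.004, Br 1.000
≈ 1:2:1 → CH2Br

CH2Br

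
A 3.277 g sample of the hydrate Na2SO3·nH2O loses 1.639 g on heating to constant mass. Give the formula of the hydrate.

Mass of anhydrous Na2SO3 = 3.277 − 1.639 = 1.638 g
mol H2O = 1.639 / 18.02 = 0.09095
Molar mass of Na2SO3 = 126.05 g/mol → mol Na2SO3 = 1.638 / 126.05 = 0.01299
n = 0.09095 / 0.01299 = 7.00 ≈ 7 → Na2SO3·7H2O

Na2SO3·7H2O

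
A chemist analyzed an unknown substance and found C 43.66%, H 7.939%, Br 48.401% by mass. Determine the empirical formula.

Assume 100 g: 43.66 g C, 7.939 g H, 48.401 g Br.
C: 43.66 g ÷ 12.01 g/mol = 3.635 mol
H: 7.939 g ÷ 1.008 g/mol = 7.876 mol
Br: 48.401 g ÷ 79.90 g/mol = 0.6058 mol
Smallest is Br at 0.6058 mol; normalising gives C 6.001, H 13.002, Br 1.000
→ C6H13Br

C6H13Br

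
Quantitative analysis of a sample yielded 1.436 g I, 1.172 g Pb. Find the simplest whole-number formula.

I2Pb

Moles — I: 1.436 / 126.90 = 0.01132 mol; Pb: 1.172 / 207.2 = 0.005656 mol
Smallest is Pb at 0.005656 mol; normalising gives I 2.001, Pb 1.000
→ I2Pb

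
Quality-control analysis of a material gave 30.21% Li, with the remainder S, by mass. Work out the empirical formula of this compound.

Li2S

Assume 100 g: 30.21 g Li, 69.79 g S.
n(Li) = 30.21/6.94 = 4.353, n(S) = 69.79/32.07 = 2.176
Ratios (÷ 2.176): Li 2.000, S 1.000
Ratio ≈ 2:1, so the empirical formula is Li2S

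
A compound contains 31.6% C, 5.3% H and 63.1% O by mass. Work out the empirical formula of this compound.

C2H4O3

Assume 100 g: 31.6 g C, 5.3 g H, 63.1 g O.
n(C) = 31.6/12.01 = 2.631, n(H) = 5.3/1.008 = 5.258, n(O) = 63.1/16.00 = 3.944
Divide by the smallest (2.631 mol C): C 1.000, H 1.998, O 1.499
Scaling by 2: C 2.00, H 4.00, O 3.00 → C2H4O3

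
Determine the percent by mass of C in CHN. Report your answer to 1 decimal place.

Molar mass = 1(12.01) + 1(1.008) + 1(14.01) = 27.028 g/mol
Mass of C per mole = 1 × 12.01 = 12.010 g
% C = 12.010 / 27.028 × 100 = 44.4%

44.4%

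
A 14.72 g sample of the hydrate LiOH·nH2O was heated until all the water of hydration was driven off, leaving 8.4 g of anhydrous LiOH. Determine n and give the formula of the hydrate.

LiOH·H2O

Mass of water lost = 14.72 − 8.4 = 6.32 g → 6.32 / 18.02 = 0.3507 mol H2O
Molar mass of LiOH = 23.95 g/mol → mol LiOH = 8.4 / 23.95 = 0.3508
n = 0.3507 / 0.3508 = 1.00 ≈ 1 → LiOH·H2O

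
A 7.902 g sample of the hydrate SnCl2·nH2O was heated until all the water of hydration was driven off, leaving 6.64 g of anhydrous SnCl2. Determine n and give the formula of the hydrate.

Mass of water lost = 7.902 − 6.64 = 1.262 g → 1.262 / 18.02 = 0.07003 mol H2O
Molar mass of SnCl2 = 189.61 g/mol → mol SnCl2 = 6.64 / 189.61 = 0.03502
n = 0.07003 / 0.03502 = 2.00 ≈ 2 → SnCl2·2H2O

SnCl2·2H2O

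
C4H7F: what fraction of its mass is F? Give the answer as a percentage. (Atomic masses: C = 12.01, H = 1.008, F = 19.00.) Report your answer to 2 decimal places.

Molar mass = 4(12.01) + 7(1.008) + 1(19.00) = 74.096 g/mol
Mass of F per mole = 1 × 19.00 = 19.000 g
% F = 19.000 / 74.096 × 100 = 25.64%

25.64%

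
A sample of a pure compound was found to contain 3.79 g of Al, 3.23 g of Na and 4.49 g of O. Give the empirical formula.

n(Al) = 3.79/26.98 = 0.1405, n(Na) = 3.23/22.99 = 0.1405, n(O) = 4.49/16.00 = 0.2806
Smallest is Al at 0.1405 mol; normalising gives Al 1.000, Na 1.000, O 1.998
Ratio ≈ 1:1:2, so the empirical formula is AlNaO2

AlNaO2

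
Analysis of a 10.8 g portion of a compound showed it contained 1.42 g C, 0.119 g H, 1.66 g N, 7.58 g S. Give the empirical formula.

CHNS2

Moles — C: 1.42 / 12.01 = 0.1182 mol; H: 0.119 / 1.008 = 0.1181 mol; N: 1.66 / 14.01 = 0.1185 mol; S: 7.58 / 32.07 = 0.2364 mol
Smallest is H at 0.1181 mol; normalising gives C 1.002, H 1.000, N 1.004, S 2.002
≈ 1:1:1:2 → CHNS2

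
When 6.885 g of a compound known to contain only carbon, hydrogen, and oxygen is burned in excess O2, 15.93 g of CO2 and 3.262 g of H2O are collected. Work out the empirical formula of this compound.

mol C = 15.93 / 44.01 = 0.3620; mass C = 0.3620 × 12.01 = 4.347 g
mol H = 2 × (3.262 / 18.02) = 0.3620; mass H = 0.3620 × 1.008 = 0.3649 g
mass O = 6.885 − (4.712) = 2.173 g → mol O = 0.1358
Smallest is O at 0.1358 mol; normalising gives C 2.665, H 2.666, O 1.000
Multiply by 3: C 8.00, H 8.00, O 3.00 → C8H8O3

C8H8O3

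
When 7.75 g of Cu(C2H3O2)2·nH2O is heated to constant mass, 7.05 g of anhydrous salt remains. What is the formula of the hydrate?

Cu(C2H3O2)2·H2O

Mass of water lost = 7.75 − 7.05 = 0.7 g → 0.7 / 18.02 = 0.03885 mol H2O
Molar mass of Cu(C2H3O2)2 = 181.64 g/mol → mol Cu(C2H3O2)2 = 7.05 / 181.64 = 0.03881
n = 0.03885 / 0.03881 = 1.00 ≈ 1 → Cu(C2H3O2)2·H2O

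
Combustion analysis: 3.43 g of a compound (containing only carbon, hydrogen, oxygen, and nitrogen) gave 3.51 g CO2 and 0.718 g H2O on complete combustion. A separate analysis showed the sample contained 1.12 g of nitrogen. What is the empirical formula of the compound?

CHNO

mol C = 3.51 / 44.01 = 0.07975; mass C = 0.07975 × 12.01 = 0.9579 g
mol H = 2 × (0.718 / 18.02) = 0.07969; mass H = 0.07969 × 1.008 = 0.08033 g
mol N = 1.12 / 14.01 = 0.07994
mass O = 3.43 − (2.158) = 1.272 g → mol O = 0.07949
Smallest is O at 0.07949 mol; normalising gives C 1.003, H 1.003, N 1.006, O 1.000
→ CHNO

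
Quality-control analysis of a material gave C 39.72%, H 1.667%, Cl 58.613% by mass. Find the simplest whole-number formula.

Assume 100 g: 39.72 g C, 1.667 g H, 58.613 g Cl.
C: 39.72 g ÷ 12.01 g/mol = 3.307 mol
H: 1.667 g ÷ 1.008 g/mol = 1.654 mol
Cl: 58.613 g ÷ 35.45 g/mol = 1.653 mol
Smallest is Cl at 1.653 mol; normalising gives C 2.000, H 1.000, Cl 1.000
→ C2HCl

C2HCl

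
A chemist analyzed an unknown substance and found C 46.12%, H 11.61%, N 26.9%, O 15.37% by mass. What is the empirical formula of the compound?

C4H12N2O

Assume 100 g: 46.12 g C, 11.61 g H, 26.9 g N, 15.37 g O.
Moles — C: 46.12 / 12.01 = 3.84 mol; H: 11.61 / 1.008 = 11.52 mol; N: 26.9 / 14.01 = 1.92 mol; O: 15.37 / 16.00 = 0.9606 mol
Divide by the smallest (0.9606 mol O): C 3.998, H 11.990, N 1.999, O 1.000
→ C4H12N2O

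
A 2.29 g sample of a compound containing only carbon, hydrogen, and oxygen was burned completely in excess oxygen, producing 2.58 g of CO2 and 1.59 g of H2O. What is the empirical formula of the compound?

mol C = 2.58 / 44.01 = 0.05862; mass C = 0.05862 × 12.01 = 0.7041 g
mol H = 2 × (1.59 / 18.02) = 0.1765; mass H = 0.1765 × 1.008 = 0.1779 g
mass O = 2.29 − (0.8819) = 1.408 g → mol O = 0.08800
Ratios (÷ 0.05862): C 1.000, H 3.010, O 1.501
Multiply by 2: C 2.00, H 6.02, O 3.00 → C2H6O3

C2H6O3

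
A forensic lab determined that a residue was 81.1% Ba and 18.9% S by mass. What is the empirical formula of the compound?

BaS

Assume 100 g: 81.1 g Ba, 18.9 g S.
Moles — Ba: 81.1 / 137.33 = 0.5905 mol; S: 18.9 / 32.07 = 0.5893 mol
Ratios (÷ 0.5893): Ba 1.002, S 1.000
Ratio ≈ 1:1, so the empirical formula is BaS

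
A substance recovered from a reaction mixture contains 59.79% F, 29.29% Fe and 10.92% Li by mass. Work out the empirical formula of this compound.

F6FeLi3

Assume 100 g: 59.79 g F, 29.29 g Fe, 10.92 g Li.
n(F) = 59.79/19.00 = 3.147, n(Fe) = 29.29/55.85 = 0.5244, n(Li) = 10.92/6.94 = 1.573
Ratios (÷ 0.5244): F 6.000, Fe 1.000, Li 3.000
→ F6FeLi3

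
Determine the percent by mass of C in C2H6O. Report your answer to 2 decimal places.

52.14%

Molar mass = 2(12.01) + 6(1.008) + 1(16.00) = 46.068 g/mol
Mass of C per mole = 2 × 12.01 = 24.020 g
% C = 24.020 / 46.068 × 100 = 52.14%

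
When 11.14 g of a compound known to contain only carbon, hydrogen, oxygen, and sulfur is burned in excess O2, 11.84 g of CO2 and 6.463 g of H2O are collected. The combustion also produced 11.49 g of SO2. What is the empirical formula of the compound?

C3H8OS2

mol C = 11.84 / 44.01 = 0.2690; mass C = 0.2690 × 12.01 = 3.231 g
mol H = 2 × (6.463 / 18.02) = 0.7173; mass H = 0.7173 × 1.008 = 0.7231 g
mol S = 11.49 / 64.07 = 0.1793; mass S = 5.751 g
mass O = 11.14 − (9.705) = 1.435 g → mol O = 0.08966
Smallest is O at 0.08966 mol; normalising gives C 3.000, H 8.000, O 1.000, S 2.000
→ C3H8OS2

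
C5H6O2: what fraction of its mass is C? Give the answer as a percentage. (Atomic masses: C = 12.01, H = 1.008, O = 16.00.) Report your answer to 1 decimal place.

61.2%

Molar mass = 5(12.01) + 6(1.008) + 2(16.00) = 98.098 g/mol
Mass of C per mole = 5 × 12.01 = 60.050 g
% C = 60.050 / 98.098 × 100 = 61.2%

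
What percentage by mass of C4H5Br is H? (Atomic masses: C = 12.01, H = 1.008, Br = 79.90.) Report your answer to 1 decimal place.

3.8%

Molar mass = 4(12.01) + 5(1.008) + 1(79.90) = 132.980 g/mol
Mass of H per mole = 5 × 1.008 = 5.040 g
% H = 5.040 / 132.980 × 100 = 3.8%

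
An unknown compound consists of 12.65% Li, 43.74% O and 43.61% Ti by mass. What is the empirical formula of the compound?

Li2O3Ti

Assume 100 g: 12.65 g Li, 43.74 g O, 43.61 g Ti.
n(Li) = 12.65/6.94 = 1.823, n(O) = 43.74/16.00 = 2.734, n(Ti) = 43.61/47.87 = 0.911
Divide by the smallest (0.911 mol Ti): Li 2.001, O 3.001, Ti 1.000
Ratio ≈ 2:3:1, so the empirical formula is Li2O3Ti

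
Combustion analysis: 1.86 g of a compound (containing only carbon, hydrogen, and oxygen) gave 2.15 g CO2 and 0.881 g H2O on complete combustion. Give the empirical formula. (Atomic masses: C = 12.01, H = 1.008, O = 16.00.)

mol C = 2.15 / 44.01 = 0.04885; mass C = 0.04885 × 12.01 = 0.5867 g
mol H = 2 × (0.881 / 18.02) = 0.09778; mass H = 0.09778 × 1.008 = 0.09856 g
mass O = 1.86 − (0.6853) = 1.175 g → mol O = 0.07342
Divide by the smallest (0.04885 mol C): C 1.000, H 2.002, O 1.503
×2: C 2.00, H 4.00, O 3.01 → C2H4O3

C2H4O3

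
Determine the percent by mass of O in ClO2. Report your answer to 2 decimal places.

Molar mass = 1(35.45) + 2(16.00) = 67.450 g/mol
Mass of O per mole = 2 × 16.00 = 32.000 g
% O = 32.000 / 67.450 × 100 = 47.44%

47.44%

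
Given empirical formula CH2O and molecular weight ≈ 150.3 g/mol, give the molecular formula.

Empirical-formula mass = 30.03 g/mol
n = 150.3 / 30.03 = 5.01 ≈ 5
Molecular formula = (CH2O)5 = C5H10O5

C5H10O5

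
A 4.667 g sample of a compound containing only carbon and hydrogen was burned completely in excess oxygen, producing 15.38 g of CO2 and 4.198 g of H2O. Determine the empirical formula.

C3H4

mol C = 15.38 / 44.01 = 0.3495; mass C = 0.3495 × 12.01 = 4.197 g
mol H = 2 × (4.198 / 18.02) = 0.4659; mass H = 0.4659 × 1.008 = 0.4697 g
Smallest is C at 0.3495 mol; normalising gives C 1.000, H 1.333
Scaling by 3: C 3.00, H 4.00 → C3H4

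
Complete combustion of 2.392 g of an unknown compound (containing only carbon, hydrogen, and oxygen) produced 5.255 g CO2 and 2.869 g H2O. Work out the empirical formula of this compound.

mol C = 5.255 / 44.01 = 0.1194; mass C = 0.1194 × 12.01 = 1.434 g
mol H = 2 × (2.869 / 18.02) = 0.3184; mass H = 0.3184 × 1.008 = 0.3210 g
mass O = 2.392 − (1.755) = 0.6370 g → mol O = 0.03981
Ratios (÷ 0.03981): C 2.999, H 7.998, O 1.000
→ C3H8O

C3H8O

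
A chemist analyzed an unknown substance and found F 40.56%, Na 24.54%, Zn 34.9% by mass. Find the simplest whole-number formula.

F4Na2Zn

Assume 100 g: 40.56 g F, 24.54 g Na, 34.9 g Zn.
n(F) = 40.56/19.00 = 2.135, n(Na) = 24.54/22.99 = 1.067, n(Zn) = 34.9/65.38 = 0.5338
Ratios (÷ 0.5338): F 3.999, Na 2.000, Zn 1.000
→ F4Na2Zn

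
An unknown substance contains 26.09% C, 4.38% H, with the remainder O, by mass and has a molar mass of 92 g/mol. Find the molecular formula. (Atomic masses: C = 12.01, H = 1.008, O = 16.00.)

C2H4O4

Assume 100 g: 26.09 g C, 4.38 g H, 69.53 g O.
n(C) = 26.09/12.01 = 2.172, n(H) = 4.38/1.008 = 4.345, n(O) = 69.53/16.00 = 4.346
Smallest is C at 2.172 mol; normalising gives C 1.000, H 2.000, O 2.000
Ratio ≈ 1:2:2, so the empirical formula is CH2O2
Empirical-formula mass = 46.03 g/mol
n = 92 / 46.03 = 2.00 ≈ 2
Molecular formula = (CH2O2)×2 = C2H4O4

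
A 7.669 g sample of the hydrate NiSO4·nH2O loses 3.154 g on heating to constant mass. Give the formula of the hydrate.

Mass of anhydrous NiSO4 = 7.669 − 3.154 = 4.515 g
mol H2O = 3.154 / 18.02 = 0.175
Molar mass of NiSO4 = 154.76 g/mol → mol NiSO4 = 4.515 / 154.76 = 0.02917
n = 0.175 / 0.02917 = 6.00 ≈ 6 → NiSO4·6H2O

NiSO4·6H2O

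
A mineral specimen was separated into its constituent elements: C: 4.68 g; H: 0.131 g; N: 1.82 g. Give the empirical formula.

n(C) = 4.68/12.01 = 0.3897, n(H) = 0.131/1.008 = 0.13, n(N) = 1.82/14.01 = 0.1299
Divide by the smallest (0.1299 mol N): C 3.000, H 1.000, N 1.000
Ratio ≈ 3:1:1, so the empirical formula is C3HN

C3HN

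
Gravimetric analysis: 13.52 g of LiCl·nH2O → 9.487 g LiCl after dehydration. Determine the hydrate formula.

LiCl·H2O

Mass of water lost = 13.52 − 9.487 = 4.033 g → 4.033 / 18.02 = 0.2238 mol H2O
Molar mass of LiCl = 42.39 g/mol → mol LiCl = 9.487 / 42.39 = 0.2238
n = 0.2238 / 0.2238 = 1.00 ≈ 1 → LiCl·H2O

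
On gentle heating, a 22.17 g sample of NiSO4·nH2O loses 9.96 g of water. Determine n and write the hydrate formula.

NiSO4·7H2O

Mass of anhydrous NiSO4 = 22.17 − 9.96 = 12.21 g
mol H2O = 9.96 / 18.02 = 0.5527
Molar mass of NiSO4 = 154.76 g/mol → mol NiSO4 = 12.21 / 154.76 = 0.0789
n = 0.5527 / 0.0789 = 7.01 ≈ 7 → NiSO4·7H2O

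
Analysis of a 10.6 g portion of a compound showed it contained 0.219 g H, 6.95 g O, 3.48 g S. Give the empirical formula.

H2O4S

Moles — H: 0.219 / 1.008 = 0.2173 mol; O: 6.95 / 16.00 = 0.4344 mol; S: 3.48 / 32.07 = 0.1085 mol
Divide by the smallest (0.1085 mol S): H 2.002, O 4.003, S 1.000
→ H2O4S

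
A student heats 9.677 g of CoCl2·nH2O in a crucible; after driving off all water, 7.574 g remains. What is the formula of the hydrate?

Mass of water lost = 9.677 − 7.574 = 2.103 g → 2.103 / 18.02 = 0.1167 mol H2O
Molar mass of CoCl2 = 129.83 g/mol → mol CoCl2 = 7.574 / 129.83 = 0.05834
n = 0.1167 / 0.05834 = 2.00 ≈ 2 → CoCl2·2H2O

CoCl2·2H2O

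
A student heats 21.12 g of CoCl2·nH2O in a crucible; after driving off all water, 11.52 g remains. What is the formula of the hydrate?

CoCl2·6H2O

Mass of water lost = 21.12 − 11.52 = 9.6 g → 9.6 / 18.02 = 0.5327 mol H2O
Molar mass of CoCl2 = 129.83 g/mol → mol CoCl2 = 11.52 / 129.83 = 0.08873
n = 0.5327 / 0.08873 = 6.00 ≈ 6 → CoCl2·6H2O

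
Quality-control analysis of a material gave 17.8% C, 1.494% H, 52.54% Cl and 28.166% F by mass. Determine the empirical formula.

Assume 100 g: 17.8 g C, 1.494 g H, 52.54 g Cl, 28.166 g F.
n(C) = 17.8/12.01 = 1.482, n(H) = 1.494/1.008 = 1.482, n(Cl) = 52.54/35.45 = 1.482, n(F) = 28.166/19.00 = 1.482
Smallest is Cl at 1.482 mol; normalising gives C 1.000, H 1.000, Cl 1.000, F 1.000
≈ 1:1:1:1 → CHClF

CHClF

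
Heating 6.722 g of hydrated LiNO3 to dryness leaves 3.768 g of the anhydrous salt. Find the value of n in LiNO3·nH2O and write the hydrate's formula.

Mass of water lost = 6.722 − 3.768 = 2.954 g → 2.954 / 18.02 = 0.1639 mol H2O
Molar mass of LiNO3 = 68.95 g/mol → mol LiNO3 = 3.768 / 68.95 = 0.05465
n = 0.1639 / 0.05465 = 3.00 ≈ 3 → LiNO3·3H2O

LiNO3·3H2O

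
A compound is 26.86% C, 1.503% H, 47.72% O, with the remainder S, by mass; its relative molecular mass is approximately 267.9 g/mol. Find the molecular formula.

Assume 100 g: 26.86 g C, 1.503 g H, 47.72 g O, 23.917 g S.
Moles — C: 26.86 / 12.01 = 2.236 mol; H: 1.503 / 1.008 = 1.491 mol; O: 47.72 / 16.00 = 2.982 mol; S: 23.917 / 32.07 = 0.7458 mol
Divide by the smallest (0.7458 mol S): C 2.999, H 1.999, O 3.999, S 1.000
≈ 3:2:4:1 → C3H2O4S
Empirical-formula mass = 134.12 g/mol
n = 267.9 / 134.12 = 2.00 ≈ 2
Molecular formula = (C3H2O4S)×2 = C6H4O8S2

C6H4O8S2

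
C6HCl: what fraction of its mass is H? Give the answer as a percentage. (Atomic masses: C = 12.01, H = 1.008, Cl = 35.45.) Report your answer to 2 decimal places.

0.93%

Molar mass = 6(12.01) + 1(1.008) + 1(35.45) = 108.518 g/mol
Mass of H per mole = 1 × 1.008 = 1.008 g
% H = 1.008 / 108.518 × 100 = 0.93%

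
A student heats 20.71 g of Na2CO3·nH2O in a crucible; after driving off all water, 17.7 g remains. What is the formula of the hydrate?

Na2CO3·H2O

Mass of water lost = 20.71 − 17.7 = 3.01 g → 3.01 / 18.02 = 0.167 mol H2O
Molar mass of Na2CO3 = 105.99 g/mol → mol Na2CO3 = 17.7 / 105.99 = 0.167
n = 0.167 / 0.167 = 1.00 ≈ 1 → Na2CO3·H2O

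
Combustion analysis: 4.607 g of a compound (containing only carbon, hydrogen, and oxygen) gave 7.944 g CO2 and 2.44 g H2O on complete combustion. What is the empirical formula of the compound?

C4H6O3

mol C = 7.944 / 44.01 = 0.1805; mass C = 0.1805 × 12.01 = 2.168 g
mol H = 2 × (2.44 / 18.02) = 0.2708; mass H = 0.2708 × 1.008 = 0.2730 g
mass O = 4.607 − (2.441) = 2.166 g → mol O = 0.1354
Divide by the smallest (0.1354 mol O): C 1.333, H 2.000, O 1.000
×3: C 4.00, H 6.00, O 3.00 → C4H6O3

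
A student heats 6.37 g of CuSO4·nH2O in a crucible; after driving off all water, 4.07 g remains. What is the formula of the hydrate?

CuSO4·5H2O

Mass of water lost = 6.37 − 4.07 = 2.3 g → 2.3 / 18.02 = 0.1276 mol H2O
Molar mass of CuSO4 = 159.62 g/mol → mol CuSO4 = 4.07 / 159.62 = 0.0255
n = 0.1276 / 0.0255 = 5.01 ≈ 5 → CuSO4·5H2O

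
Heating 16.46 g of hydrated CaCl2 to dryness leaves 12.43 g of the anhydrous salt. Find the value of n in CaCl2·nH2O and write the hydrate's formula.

CaCl2·2H2O

Mass of water lost = 16.46 − 12.43 = 4.03 g → 4.03 / 18.02 = 0.2236 mol H2O
Molar mass of CaCl2 = 110.98 g/mol → mol CaCl2 = 12.43 / 110.98 = 0.112
n = 0.2236 / 0.112 = 2.00 ≈ 2 → CaCl2·2H2O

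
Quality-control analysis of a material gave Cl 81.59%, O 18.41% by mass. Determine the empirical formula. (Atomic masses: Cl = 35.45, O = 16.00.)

Cl2O

Assume 100 g: 81.59 g Cl, 18.41 g O.
n(Cl) = 81.59/35.45 = 2.302, n(O) = 18.41/16.00 = 1.151
Ratios (÷ 1.151): Cl 2.000, O 1.000
≈ 2:1 → Cl2O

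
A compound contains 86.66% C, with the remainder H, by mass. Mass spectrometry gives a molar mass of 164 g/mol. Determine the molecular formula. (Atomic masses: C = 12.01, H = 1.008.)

Assume 100 g: 86.66 g C, 13.34 g H.
C: 86.66 g ÷ 12.01 g/mol = 7.216 mol
H: 13.34 g ÷ 1.008 g/mol = 13.23 mol
Divide by the smallest (7.216 mol C): C 1.000, H 1.834
×6: C 6.00, H 11.00 → C6H11
Empirical-formula mass = 83.15 g/mol
n = 164 / 83.15 = 1.97 ≈ 2
Molecular formula = (C6H11)×2 = C12H22

C12H22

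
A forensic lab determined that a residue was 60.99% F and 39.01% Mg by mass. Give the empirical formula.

Assume 100 g: 60.99 g F, 39.01 g Mg.
n(F) = 60.99/19.00 = 3.21, n(Mg) = 39.01/24.31 = 1.605
Ratios (÷ 1.605): F 2.000, Mg 1.000
→ F2Mg

F2Mg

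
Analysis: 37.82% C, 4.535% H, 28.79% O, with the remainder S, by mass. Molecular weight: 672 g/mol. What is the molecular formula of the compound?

C21H30O12S6

Assume 100 g: 37.82 g C, 4.535 g H, 28.79 g O, 28.855 g S.
C: 37.82 g ÷ 12.01 g/mol = 3.149 mol
H: 4.535 g ÷ 1.008 g/mol = 4.499 mol
O: 28.79 g ÷ 16.00 g/mol = 1.799 mol
S: 28.855 g ÷ 32.07 g/mol = 0.8998 mol
Ratios (÷ 0.8998): C 3.500, H 5.000, O 2.000, S 1.000
×2: C 7.00, H 10.00, O 4.00, S 2.00 → C7H10O4S2
Empirical-formula mass = 222.29 g/mol
n = 672 / 222.29 = 3.02 ≈ 3
Molecular formula = (C7H10O4S2)×3 = C21H30O12S6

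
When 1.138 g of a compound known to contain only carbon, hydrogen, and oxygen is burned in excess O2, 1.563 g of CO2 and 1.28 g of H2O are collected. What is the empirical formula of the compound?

CH4O

mol C = 1.563 / 44.01 = 0.03551; mass C = 0.03551 × 12.01 = 0.4265 g
mol H = 2 × (1.28 / 18.02) = 0.1421; mass H = 0.1421 × 1.008 = 0.1432 g
mass O = 1.138 − (0.5697) = 0.5683 g → mol O = 0.03552
Ratios (÷ 0.03551): C 1.000, H 4.000, O 1.000
≈ 1:4:1 → CH4O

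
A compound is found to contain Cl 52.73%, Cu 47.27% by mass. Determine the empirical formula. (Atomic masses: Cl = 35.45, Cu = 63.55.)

Cl2Cu

Assume 100 g: 52.73 g Cl, 47.27 g Cu.
Cl: 52.73 g ÷ 35.45 g/mol = 1.487 mol
Cu: 47.27 g ÷ 63.55 g/mol = 0.7438 mol
Ratios (÷ 0.7438): Cl 2.000, Cu 1.000
→ Cl2Cu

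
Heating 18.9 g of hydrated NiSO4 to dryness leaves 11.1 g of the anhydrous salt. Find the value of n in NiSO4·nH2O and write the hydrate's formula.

Mass of water lost = 18.9 − 11.1 = 7.8 g → 7.8 / 18.02 = 0.4329 mol H2O
Molar mass of NiSO4 = 154.76 g/mol → mol NiSO4 = 11.1 / 154.76 = 0.07172
n = 0.4329 / 0.07172 = 6.03 ≈ 6 → NiSO4·6H2O

NiSO4·6H2O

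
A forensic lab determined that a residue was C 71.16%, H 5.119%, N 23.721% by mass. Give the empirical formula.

Assume 100 g: 71.16 g C, 5.119 g H, 23.721 g N.
Moles — C: 71.16 / 12.01 = 5.925 mol; H: 5.119 / 1.008 = 5.078 mol; N: 23.721 / 14.01 = 1.693 mol
Ratios (÷ 1.693): C 3.499, H 2.999, N 1.000
Scaling by 2: C 7.00, H 6.00, N 2.00 → C7H6N2

C7H6N2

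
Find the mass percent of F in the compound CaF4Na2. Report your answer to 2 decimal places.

Molar mass = 1(40.08) + 4(19.00) + 2(22.99) = 162.060 g/mol
Mass of F per mole = 4 × 19.00 = 76.000 g
% F = 76.000 / 162.060 × 100 = 46.90%

46.90%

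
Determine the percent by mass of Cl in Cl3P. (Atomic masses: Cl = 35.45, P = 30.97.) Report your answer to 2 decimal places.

77.45%

Molar mass = 3(35.45) + 1(30.97) = 137.320 g/mol
Mass of Cl per mole = 3 × 35.45 = 106.350 g
% Cl = 106.350 / 137.320 × 100 = 77.45%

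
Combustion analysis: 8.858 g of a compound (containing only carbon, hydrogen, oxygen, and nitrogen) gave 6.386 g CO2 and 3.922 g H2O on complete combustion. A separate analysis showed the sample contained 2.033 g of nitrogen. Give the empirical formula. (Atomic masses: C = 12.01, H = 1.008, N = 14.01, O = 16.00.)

mol C = 6.386 / 44.01 = 0.1451; mass C = 0.1451 × 12.01 = 1.743 g
mol H = 2 × (3.922 / 18.02) = 0.4353; mass H = 0.4353 × 1.008 = 0.4388 g
mol N = 2.033 / 14.01 = 0.1451
mass O = 8.858 − (4.214) = 4.644 g → mol O = 0.2902
Divide by the smallest (0.1451 mol C): C 1.000, H 3.000, N 1.000, O 2.000
≈ 1:3:1:2 → CH3NO2

CH3NO2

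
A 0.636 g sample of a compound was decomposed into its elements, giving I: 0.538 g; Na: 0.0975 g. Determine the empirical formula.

I: 0.538 g ÷ 126.90 g/mol = 0.00424 mol
Na: 0.0975 g ÷ 22.99 g/mol = 0.004241 mol
Divide by the smallest (0.00424 mol I): I 1.000, Na 1.000
≈ 1:1 → INa

INa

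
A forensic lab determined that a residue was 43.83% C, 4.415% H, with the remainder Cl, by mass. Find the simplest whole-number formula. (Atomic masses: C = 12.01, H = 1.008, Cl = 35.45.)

C5H6Cl2

Assume 100 g: 43.83 g C, 4.415 g H, 51.755 g Cl.
Moles — C: 43.83 / 12.01 = 3.649 mol; H: 4.415 / 1.008 = 4.38 mol; Cl: 51.755 / 35.45 = 1.46 mol
Ratios (÷ 1.46): C 2.500, H 3.000, Cl 1.000
Multiply by 2: C 5.00, H 6.00, Cl 2.00 → C5H6Cl2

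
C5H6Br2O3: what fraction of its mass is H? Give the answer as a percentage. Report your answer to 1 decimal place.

Molar mass = 5(12.01) + 6(1.008) + 2(79.90) + 3(16.00) = 273.898 g/mol
Mass of H per mole = 6 × 1.008 = 6.048 g
% H = 6.048 / 273.898 × 100 = 2.2%

2.2%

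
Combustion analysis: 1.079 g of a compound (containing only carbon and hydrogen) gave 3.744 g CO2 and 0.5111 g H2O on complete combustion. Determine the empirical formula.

C3H2

mol C = 3.744 / 44.01 = 0.08507; mass C = 0.08507 × 12.01 = 1.022 g
mol H = 2 × (0.5111 / 18.02) = 0.05673; mass H = 0.05673 × 1.008 = 0.05718 g
Ratios (÷ 0.05673): C 1.500, H 1.000
Scaling by 2: C 3.00, H 2.00 → C3H2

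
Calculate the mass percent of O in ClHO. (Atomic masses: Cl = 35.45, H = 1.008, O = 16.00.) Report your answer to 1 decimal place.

30.5%

Molar mass = 1(35.45) + 1(1.008) + 1(16.00) = 52.458 g/mol
Mass of O per mole = 1 × 16.00 = 16.000 g
% O = 16.000 / 52.458 × 100 = 30.5%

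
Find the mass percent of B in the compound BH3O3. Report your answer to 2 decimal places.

Molar mass = 1(10.81) + 3(1.008) + 3(16.00) = 61.834 g/mol
Mass of B per mole = 1 × 10.81 = 10.810 g
% B = 10.810 / 61.834 × 100 = 17.48%

17.48%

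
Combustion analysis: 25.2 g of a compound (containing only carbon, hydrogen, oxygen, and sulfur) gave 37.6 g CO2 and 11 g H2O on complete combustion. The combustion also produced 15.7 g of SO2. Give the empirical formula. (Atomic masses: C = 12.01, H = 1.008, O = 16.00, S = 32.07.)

C7H10O3S2

mol C = 37.6 / 44.01 = 0.8544; mass C = 0.8544 × 12.01 = 10.26 g
mol H = 2 × (11 / 18.02) = 1.221; mass H = 1.221 × 1.008 = 1.231 g
mol S = 15.7 / 64.07 = 0.2450; mass S = 7.859 g
mass O = 25.2 − (19.35) = 5.850 g → mol O = 0.3656
Smallest is S at 0.245 mol; normalising gives C 3.487, H 4.982, O 1.492, S 1.000
Scaling by 2: C 6.97, H 9.96, O 2.98, S 2.00 → C7H10O3S2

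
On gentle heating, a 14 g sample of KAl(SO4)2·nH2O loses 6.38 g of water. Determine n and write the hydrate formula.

Mass of anhydrous KAl(SO4)2 = 14 − 6.38 = 7.62 g
mol H2O = 6.38 / 18.02 = 0.3541
Molar mass of KAl(SO4)2 = 258.22 g/mol → mol KAl(SO4)2 = 7.62 / 258.22 = 0.02951
n = 0.3541 / 0.02951 = 12.00 ≈ 12 → KAl(SO4)2·12H2O

KAl(SO4)2·12H2O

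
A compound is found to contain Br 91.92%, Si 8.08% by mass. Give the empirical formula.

Assume 100 g: 91.92 g Br, 8.08 g Si.
n(Br) = 91.92/79.90 = 1.15, n(Si) = 8.08/28.09 = 0.2876
Smallest is Si at 0.2876 mol; normalising gives Br 3.999, Si 1.000
→ Br4Si

Br4Si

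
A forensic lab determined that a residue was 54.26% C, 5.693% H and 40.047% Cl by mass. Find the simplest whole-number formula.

Assume 100 g: 54.26 g C, 5.693 g H, 40.047 g Cl.
n(C) = 54.26/12.01 = 4.518, n(H) = 5.693/1.008 = 5.648, n(Cl) = 40.047/35.45 = 1.13
Ratios (÷ 1.13): C 3.999, H 5.000, Cl 1.000
≈ 4:5:1 → C4H5Cl

C4H5Cl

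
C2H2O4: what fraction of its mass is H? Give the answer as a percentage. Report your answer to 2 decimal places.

2.24%

Molar mass = 2(12.01) + 2(1.008) + 4(16.00) = 90.036 g/mol
Mass of H per mole = 2 × 1.008 = 2.016 g
% H = 2.016 / 90.036 × 100 = 2.24%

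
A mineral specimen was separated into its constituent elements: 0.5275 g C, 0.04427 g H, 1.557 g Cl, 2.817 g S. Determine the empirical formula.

CHClS2

n(C) = 0.5275/12.01 = 0.04392, n(H) = 0.04427/1.008 = 0.04392, n(Cl) = 1.557/35.45 = 0.04392, n(S) = 2.817/32.07 = 0.08784
Ratios (÷ 0.04392): C 1.000, H 1.000, Cl 1.000, S 2.000
≈ 1:1:1:2 → CHClS2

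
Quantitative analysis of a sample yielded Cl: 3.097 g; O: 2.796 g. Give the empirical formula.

ClO2

n(Cl) = 3.097/35.45 = 0.08736, n(O) = 2.796/16.00 = 0.1747
Smallest is Cl at 0.08736 mol; normalising gives Cl 1.000, O 2.000
≈ 1:2 → ClO2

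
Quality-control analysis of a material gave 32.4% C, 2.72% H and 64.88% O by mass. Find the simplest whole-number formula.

Assume 100 g: 32.4 g C, 2.72 g H, 64.88 g O.
n(C) = 32.4/12.01 = 2.698, n(H) = 2.72/1.008 = 2.698, n(O) = 64.88/16.00 = 4.055
Divide by the smallest (2.698 mol C): C 1.000, H 1.000, O 1.503
Multiply by 2: C 2.00, H 2.00, O 3.01 → C2H2O3

C2H2O3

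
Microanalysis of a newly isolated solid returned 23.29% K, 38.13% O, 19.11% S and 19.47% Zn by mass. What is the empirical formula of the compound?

K2O8S2Zn

Assume 100 g: 23.29 g K, 38.13 g O, 19.11 g S, 19.47 g Zn.
Moles — K: 23.29 / 39.10 = 0.5957 mol; O: 38.13 / 16.00 = 2.383 mol; S: 19.11 / 32.07 = 0.5959 mol; Zn: 19.47 / 65.38 = 0.2978 mol
Smallest is Zn at 0.2978 mol; normalising gives K 2.000, O 8.003, S 2.001, Zn 1.000
→ K2O8S2Zn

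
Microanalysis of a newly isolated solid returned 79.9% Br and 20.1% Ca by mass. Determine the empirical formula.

Assume 100 g: 79.9 g Br, 20.1 g Ca.
Br: 79.9 g ÷ 79.90 g/mol = 1 mol
Ca: 20.1 g ÷ 40.08 g/mol = 0.5015 mol
Ratios (÷ 0.5015): Br 1.994, Ca 1.000
→ Br2Ca

Br2Ca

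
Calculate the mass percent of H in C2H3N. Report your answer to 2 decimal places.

7.37%

Molar mass = 2(12.01) + 3(1.008) + 1(14.01) = 41.054 g/mol
Mass of H per mole = 3 × 1.008 = 3.024 g
% H = 3.024 / 41.054 × 100 = 7.37%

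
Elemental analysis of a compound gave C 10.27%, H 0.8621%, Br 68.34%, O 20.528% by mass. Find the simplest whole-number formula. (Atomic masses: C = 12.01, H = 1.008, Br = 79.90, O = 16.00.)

Assume 100 g: 10.27 g C, 0.8621 g H, 68.34 g Br, 20.528 g O.
C: 10.27 g ÷ 12.01 g/mol = 0.8551 mol
H: 0.8621 g ÷ 1.008 g/mol = 0.8553 mol
Br: 68.34 g ÷ 79.90 g/mol = 0.8553 mol
O: 20.528 g ÷ 16.00 g/mol = 1.283 mol
Ratios (÷ 0.8551): C 1.000, H 1.000, Br 1.000, O 1.500
Scaling by 2: C 2.00, H 2.00, Br 2.00, O 3.00 → C2H2Br2O3

C2H2Br2O3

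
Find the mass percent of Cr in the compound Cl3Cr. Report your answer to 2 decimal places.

Molar mass = 3(35.45) + 1(52.00) = 158.350 g/mol
Mass of Cr per mole = 1 × 52.00 = 52.000 g
% Cr = 52.000 / 158.350 × 100 = 32.84%

32.84%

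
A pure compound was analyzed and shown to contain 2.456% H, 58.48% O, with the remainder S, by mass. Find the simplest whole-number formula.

H2O3S

Assume 100 g: 2.456 g H, 58.48 g O, 39.064 g S.
Moles — H: 2.456 / 1.008 = 2.437 mol; O: 58.48 / 16.00 = 3.655 mol; S: 39.064 / 32.07 = 1.218 mol
Smallest is S at 1.218 mol; normalising gives H 2.000, O 3.001, S 1.000
Ratio ≈ 2:3:1, so the empirical formula is H2O3S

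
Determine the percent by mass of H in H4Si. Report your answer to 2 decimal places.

12.55%

Molar mass = 4(1.008) + 1(28.09) = 32.122 g/mol
Mass of H per mole = 4 × 1.008 = 4.032 g
% H = 4.032 / 32.122 × 100 = 12.55%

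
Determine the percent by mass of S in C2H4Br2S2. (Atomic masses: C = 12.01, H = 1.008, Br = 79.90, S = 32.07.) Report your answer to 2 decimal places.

25.45%

Molar mass = 2(12.01) + 4(1.008) + 2(79.90) + 2(32.07) = 251.992 g/mol
Mass of S per mole = 2 × 32.07 = 64.140 g
% S = 64.140 / 251.992 × 100 = 25.45%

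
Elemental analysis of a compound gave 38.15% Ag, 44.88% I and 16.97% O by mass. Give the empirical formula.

Assume 100 g: 38.15 g Ag, 44.88 g I, 16.97 g O.
n(Ag) = 38.15/107.87 = 0.3537, n(I) = 44.88/126.90 = 0.3537, n(O) = 16.97/16.00 = 1.061
Smallest is I at 0.3537 mol; normalising gives Ag 1.000, I 1.000, O 2.999
→ AgIO3

AgIO3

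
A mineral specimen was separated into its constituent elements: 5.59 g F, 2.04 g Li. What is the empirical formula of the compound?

n(F) = 5.59/19.00 = 0.2942, n(Li) = 2.04/6.94 = 0.2939
Divide by the smallest (0.2939 mol Li): F 1.001, Li 1.000
→ FLi

FLi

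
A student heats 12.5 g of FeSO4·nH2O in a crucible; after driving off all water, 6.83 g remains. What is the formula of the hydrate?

Mass of water lost = 12.5 − 6.83 = 5.67 g → 5.67 / 18.02 = 0.3147 mol H2O
Molar mass of FeSO4 = 151.92 g/mol → mol FeSO4 = 6.83 / 151.92 = 0.04496
n = 0.3147 / 0.04496 = 7.00 ≈ 7 → FeSO4·7H2O

FeSO4·7H2O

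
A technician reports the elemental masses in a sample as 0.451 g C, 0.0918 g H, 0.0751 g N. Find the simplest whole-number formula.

n(C) = 0.451/12.01 = 0.03755, n(H) = 0.0918/1.008 = 0.09107, n(N) = 0.0751/14.01 = 0.00536
Smallest is N at 0.00536 mol; normalising gives C 7.005, H 16.989, N 1.000
≈ 7:17:1 → C7H17N

C7H17N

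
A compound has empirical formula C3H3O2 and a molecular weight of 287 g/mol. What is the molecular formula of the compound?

C12H12O8

Empirical-formula mass = 71.05 g/mol
n = 287 / 71.05 = 4.04 ≈ 4
Molecular formula = (C3H3O2)4 = C12H12O8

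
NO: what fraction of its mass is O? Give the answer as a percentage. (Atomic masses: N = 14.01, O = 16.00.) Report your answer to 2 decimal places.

53.32%

Molar mass = 1(14.01) + 1(16.00) = 30.010 g/mol
Mass of O per mole = 1 × 16.00 = 16.000 g
% O = 16.000 / 30.010 × 100 = 53.32%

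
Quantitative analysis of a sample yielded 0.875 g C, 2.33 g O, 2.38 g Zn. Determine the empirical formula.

n(C) = 0.875/12.01 = 0.07286, n(O) = 2.33/16.00 = 0.1456, n(Zn) = 2.38/65.38 = 0.0364
Smallest is Zn at 0.0364 mol; normalising gives C 2.001, O 4.000, Zn 1.000
Ratio ≈ 2:4:1, so the empirical formula is C2O4Zn

C2O4Zn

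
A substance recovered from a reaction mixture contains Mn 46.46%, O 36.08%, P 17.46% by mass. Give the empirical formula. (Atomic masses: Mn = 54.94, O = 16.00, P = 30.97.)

Mn3O8P2

Assume 100 g: 46.46 g Mn, 36.08 g O, 17.46 g P.
Moles — Mn: 46.46 / 54.94 = 0.8456 mol; O: 36.08 / 16.00 = 2.255 mol; P: 17.46 / 30.97 = 0.5638 mol
Divide by the smallest (0.5638 mol P): Mn 1.500, O 4.000, P 1.000
Scaling by 2: Mn 3.00, O 8.00, P 2.00 → Mn3O8P2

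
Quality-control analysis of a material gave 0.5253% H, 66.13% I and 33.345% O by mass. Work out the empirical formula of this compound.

HIO4

Assume 100 g: 0.5253 g H, 66.13 g I, 33.345 g O.
Moles — H: 0.5253 / 1.008 = 0.5211 mol; I: 66.13 / 126.90 = 0.5211 mol; O: 33.345 / 16.00 = 2.084 mol
Divide by the smallest (0.5211 mol I): H 1.000, I 1.000, O 3.999
Ratio ≈ 1:1:4, so the empirical formula is HIO4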